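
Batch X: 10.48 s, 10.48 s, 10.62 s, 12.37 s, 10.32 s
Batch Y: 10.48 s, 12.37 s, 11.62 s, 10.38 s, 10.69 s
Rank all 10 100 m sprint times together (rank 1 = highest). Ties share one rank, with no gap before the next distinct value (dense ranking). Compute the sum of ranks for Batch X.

22

Sorted (descending): 12.37, 12.37, 11.62, 10.69, 10.62, 10.48, 10.48, 10.48, 10.38, 10.32
The 2 values of 12.37 share dense rank 1.
The 3 values of 10.48 share dense rank 5.
Remaining distinct values take the next consecutive integers.
Batch X values → pooled ranks: 10.48→5, 10.48→5, 10.62→4, 12.37→1, 10.32→7
Rank sum = 5 + 5 + 4 + 1 + 7 = 22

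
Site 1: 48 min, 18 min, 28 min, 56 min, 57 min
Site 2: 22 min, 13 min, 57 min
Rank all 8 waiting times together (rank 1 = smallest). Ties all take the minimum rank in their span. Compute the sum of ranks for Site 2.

Sorted (ascending): 13, 18, 22, 28, 48, 56, 57, 57
The 2 values of 57 occupy positions 7–8 → each gets rank 7.
Site 2 values → pooled ranks: 22→3, 13→1, 57→7
Rank sum = 3 + 1 + 7 = 11

11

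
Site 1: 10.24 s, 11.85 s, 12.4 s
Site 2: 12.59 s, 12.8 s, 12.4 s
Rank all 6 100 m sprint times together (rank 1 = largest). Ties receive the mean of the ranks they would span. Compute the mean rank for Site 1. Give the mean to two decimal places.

4.83

Sorted (descending): 12.8, 12.59, 12.4, 12.4, 11.85, 10.24
The 2 values of 12.4 occupy positions 3–4 → average rank (3+4)/2 = 3.5.
Site 1 values → pooled ranks: 10.24→6, 11.85→5, 12.4→3.5
Mean rank = (6 + 5 + 3.5) / 3 = 4.83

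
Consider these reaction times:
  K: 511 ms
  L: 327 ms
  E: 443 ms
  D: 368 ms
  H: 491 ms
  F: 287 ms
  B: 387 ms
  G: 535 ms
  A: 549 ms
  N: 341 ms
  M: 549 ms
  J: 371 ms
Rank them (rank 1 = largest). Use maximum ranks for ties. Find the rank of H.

5

Sorted (descending): 549, 549, 535, 511, 491, 443, 387, 371, 368, 341, 327, 287
The 2 values of 549 occupy positions 1–2 → each gets rank 2.
H has value 491 ms → rank 5.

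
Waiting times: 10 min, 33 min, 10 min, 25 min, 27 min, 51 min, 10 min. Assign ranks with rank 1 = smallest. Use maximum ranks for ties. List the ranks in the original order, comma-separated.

Sorted (ascending): 10, 10, 10, 25, 27, 33, 51
The 3 values of 10 occupy positions 1–3 → each gets rank 3.

3, 6, 3, 4, 5, 7, 3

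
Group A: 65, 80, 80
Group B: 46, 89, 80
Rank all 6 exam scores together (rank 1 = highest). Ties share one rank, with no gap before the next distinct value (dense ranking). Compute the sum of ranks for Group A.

Sorted (descending): 89, 80, 80, 80, 65, 46
The 3 values of 80 share dense rank 2.
Remaining distinct values take the next consecutive integers.
Group A values → pooled ranks: 65→3, 80→2, 80→2
Rank sum = 3 + 2 + 2 = 7

7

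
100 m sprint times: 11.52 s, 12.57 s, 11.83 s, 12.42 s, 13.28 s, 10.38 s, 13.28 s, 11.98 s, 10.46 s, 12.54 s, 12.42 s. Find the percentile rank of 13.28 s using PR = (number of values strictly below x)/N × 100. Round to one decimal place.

81.8

N = 11.
Strictly below 13.28: 9. Equal to 13.28: 2.
PR = 9/11 × 100 = 81.8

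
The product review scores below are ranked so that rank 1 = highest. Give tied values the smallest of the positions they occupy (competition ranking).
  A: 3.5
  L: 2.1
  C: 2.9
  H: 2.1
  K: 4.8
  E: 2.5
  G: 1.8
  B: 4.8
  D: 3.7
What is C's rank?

5

Sorted (descending): 4.8, 4.8, 3.7, 3.5, 2.9, 2.5, 2.1, 2.1, 1.8
The 2 values of 4.8 occupy positions 1–2 → each gets rank 1.
The 2 values of 2.1 occupy positions 7–8 → each gets rank 7.
C has value 2.9 → rank 5.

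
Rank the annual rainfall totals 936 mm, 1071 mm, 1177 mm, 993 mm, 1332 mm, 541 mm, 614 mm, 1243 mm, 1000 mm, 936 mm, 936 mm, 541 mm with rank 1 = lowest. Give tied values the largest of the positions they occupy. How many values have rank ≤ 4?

3

Sorted (ascending): 541, 541, 614, 936, 936, 936, 993, 1000, 1071, 1177, 1243, 1332
The 2 values of 541 occupy positions 1–2 → each gets rank 2.
The 3 values of 936 occupy positions 4–6 → each gets rank 6.
Ranks ≤ 4: {2, 2, 3} → 3 values.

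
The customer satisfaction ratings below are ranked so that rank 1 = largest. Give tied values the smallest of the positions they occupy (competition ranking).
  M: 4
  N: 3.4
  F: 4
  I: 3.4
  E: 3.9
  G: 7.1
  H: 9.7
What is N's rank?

6

Sorted (descending): 9.7, 7.1, 4, 4, 3.9, 3.4, 3.4
The 2 values of 4 occupy positions 3–4 → each gets rank 3.
The 2 values of 3.4 occupy positions 6–7 → each gets rank 6.
N has value 3.4 → rank 6.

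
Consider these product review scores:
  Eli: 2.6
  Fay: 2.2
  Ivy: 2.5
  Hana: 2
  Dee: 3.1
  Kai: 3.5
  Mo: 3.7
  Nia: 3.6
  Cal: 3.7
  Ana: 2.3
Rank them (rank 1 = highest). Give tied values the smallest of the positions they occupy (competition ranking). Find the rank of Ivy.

Sorted (descending): 3.7, 3.7, 3.6, 3.5, 3.1, 2.6, 2.5, 2.3, 2.2, 2
The 2 values of 3.7 occupy positions 1–2 → each gets rank 1.
Ivy has value 2.5 → rank 7.

7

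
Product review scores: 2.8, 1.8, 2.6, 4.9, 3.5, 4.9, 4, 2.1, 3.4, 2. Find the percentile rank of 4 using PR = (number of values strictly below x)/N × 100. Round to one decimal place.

70.0

N = 10.
Strictly below 4: 7. Equal to 4: 1.
PR = 7/10 × 100 = 70.0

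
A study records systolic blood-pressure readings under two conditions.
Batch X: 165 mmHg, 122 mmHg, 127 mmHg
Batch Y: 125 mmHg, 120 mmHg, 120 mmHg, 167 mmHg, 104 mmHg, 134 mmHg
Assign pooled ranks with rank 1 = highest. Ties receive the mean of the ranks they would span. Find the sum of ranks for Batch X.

Sorted (descending): 167, 165, 134, 127, 125, 122, 120, 120, 104
The 2 values of 120 occupy positions 7–8 → average rank (7+8)/2 = 7.5.
Batch X values → pooled ranks: 165→2, 122→6, 127→4
Rank sum = 2 + 6 + 4 = 12

12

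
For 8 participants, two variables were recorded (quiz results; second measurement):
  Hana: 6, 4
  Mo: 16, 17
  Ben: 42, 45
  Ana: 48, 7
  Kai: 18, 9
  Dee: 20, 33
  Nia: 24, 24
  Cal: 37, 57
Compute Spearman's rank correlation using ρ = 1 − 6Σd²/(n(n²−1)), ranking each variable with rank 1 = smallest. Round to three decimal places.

Ranks of variable 1: 1, 2, 7, 8, 3, 4, 5, 6
Ranks of variable 2: 1, 4, 7, 2, 3, 6, 5, 8
d = r₁ − r₂: 0, -2, 0, 6, 0, -2, 0, -2
d²: 0, 4, 0, 36, 0, 4, 0, 4; Σd² = 48
ρ = 1 − 6·48/(8·63) = 1 − 288/504 = 0.429

0.429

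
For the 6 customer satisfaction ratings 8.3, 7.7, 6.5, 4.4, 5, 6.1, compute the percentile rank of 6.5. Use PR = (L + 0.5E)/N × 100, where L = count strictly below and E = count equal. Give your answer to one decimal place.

58.3

N = 6.
Strictly below 6.5: 3. Equal to 6.5: 1.
PR = (3 + 0.5·1)/6 × 100 = 58.3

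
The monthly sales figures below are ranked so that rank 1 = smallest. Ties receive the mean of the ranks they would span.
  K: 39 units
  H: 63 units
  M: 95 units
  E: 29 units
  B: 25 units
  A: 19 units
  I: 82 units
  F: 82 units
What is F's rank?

6.5

Sorted (ascending): 19, 25, 29, 39, 63, 82, 82, 95
The 2 values of 82 occupy positions 6–7 → average rank (6+7)/2 = 6.5.
F has value 82 units → rank 6.5.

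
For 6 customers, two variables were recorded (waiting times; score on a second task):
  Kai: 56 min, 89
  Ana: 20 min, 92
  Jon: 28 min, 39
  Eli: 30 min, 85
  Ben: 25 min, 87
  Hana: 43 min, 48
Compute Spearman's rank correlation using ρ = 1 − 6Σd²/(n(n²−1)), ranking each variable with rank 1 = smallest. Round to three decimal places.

-0.257

Ranks of variable 1: 6, 1, 3, 4, 2, 5
Ranks of variable 2: 5, 6, 1, 3, 4, 2
d = r₁ − r₂: 1, -5, 2, 1, -2, 3
d²: 1, 25, 4, 1, 4, 9; Σd² = 44
ρ = 1 − 6·44/(6·35) = 1 − 264/210 = -0.257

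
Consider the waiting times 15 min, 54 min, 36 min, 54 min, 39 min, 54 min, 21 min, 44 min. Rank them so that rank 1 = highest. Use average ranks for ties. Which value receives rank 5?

39

Sorted (descending): 54, 54, 54, 44, 39, 36, 21, 15
The 3 values of 54 occupy positions 1–3 → average rank 2.
Rank 5 → value 39.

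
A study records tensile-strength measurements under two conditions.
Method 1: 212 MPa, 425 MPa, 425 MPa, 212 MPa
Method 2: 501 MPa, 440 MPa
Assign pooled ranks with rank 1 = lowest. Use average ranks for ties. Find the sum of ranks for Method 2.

Sorted (ascending): 212, 212, 425, 425, 440, 501
The 2 values of 212 occupy positions 1–2 → average rank (1+2)/2 = 1.5.
The 2 values of 425 occupy positions 3–4 → average rank (3+4)/2 = 3.5.
Method 2 values → pooled ranks: 501→6, 440→5
Rank sum = 6 + 5 = 11

11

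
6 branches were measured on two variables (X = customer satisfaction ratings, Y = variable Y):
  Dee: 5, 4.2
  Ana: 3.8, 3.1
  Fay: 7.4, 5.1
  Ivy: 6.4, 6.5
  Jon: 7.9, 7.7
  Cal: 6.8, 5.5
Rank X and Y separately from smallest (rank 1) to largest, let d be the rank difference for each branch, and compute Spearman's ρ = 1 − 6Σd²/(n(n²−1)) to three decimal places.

Ranks of variable 1: 2, 1, 5, 3, 6, 4
Ranks of variable 2: 2, 1, 3, 5, 6, 4
d = r₁ − r₂: 0, 0, 2, -2, 0, 0
d²: 0, 0, 4, 4, 0, 0; Σd² = 8
ρ = 1 − 6·8/(6·35) = 1 − 48/210 = 0.771

0.771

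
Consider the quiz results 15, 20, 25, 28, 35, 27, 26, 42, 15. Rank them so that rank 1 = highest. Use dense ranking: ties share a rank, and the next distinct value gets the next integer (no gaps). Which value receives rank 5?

Sorted (descending): 42, 35, 28, 27, 26, 25, 20, 15, 15
The 2 values of 15 share dense rank 8.
Remaining distinct values take the next consecutive integers.
Rank 5 → value 26.

26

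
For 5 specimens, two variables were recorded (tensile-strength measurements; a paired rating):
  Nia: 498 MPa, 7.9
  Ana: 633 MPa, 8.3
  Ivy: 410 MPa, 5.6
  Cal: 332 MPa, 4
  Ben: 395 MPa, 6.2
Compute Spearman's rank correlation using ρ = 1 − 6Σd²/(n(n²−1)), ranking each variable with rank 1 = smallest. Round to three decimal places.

0.900

Ranks of variable 1: 4, 5, 3, 1, 2
Ranks of variable 2: 4, 5, 2, 1, 3
d = r₁ − r₂: 0, 0, 1, 0, -1
d²: 0, 0, 1, 0, 1; Σd² = 2
ρ = 1 − 6·2/(5·24) = 1 − 12/120 = 0.900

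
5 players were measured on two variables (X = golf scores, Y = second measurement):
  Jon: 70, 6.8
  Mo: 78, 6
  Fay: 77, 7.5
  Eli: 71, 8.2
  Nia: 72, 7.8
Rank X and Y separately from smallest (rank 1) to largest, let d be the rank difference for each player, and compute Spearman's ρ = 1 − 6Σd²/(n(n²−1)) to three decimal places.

Ranks of variable 1: 1, 5, 4, 2, 3
Ranks of variable 2: 2, 1, 3, 5, 4
d = r₁ − r₂: -1, 4, 1, -3, -1
d²: 1, 16, 1, 9, 1; Σd² = 28
ρ = 1 − 6·28/(5·24) = 1 − 168/120 = -0.400

-0.400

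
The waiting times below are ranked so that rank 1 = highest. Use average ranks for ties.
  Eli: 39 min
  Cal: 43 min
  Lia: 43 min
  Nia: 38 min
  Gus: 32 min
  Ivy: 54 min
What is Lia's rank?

Sorted (descending): 54, 43, 43, 39, 38, 32
The 2 values of 43 occupy positions 2–3 → average rank (2+3)/2 = 2.5.
Lia has value 43 min → rank 2.5.

2.5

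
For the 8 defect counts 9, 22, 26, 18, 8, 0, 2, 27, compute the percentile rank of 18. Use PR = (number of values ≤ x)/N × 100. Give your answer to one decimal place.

62.5

N = 8.
Strictly below 18: 4. Equal to 18: 1.
PR = 5/8 × 100 = 62.5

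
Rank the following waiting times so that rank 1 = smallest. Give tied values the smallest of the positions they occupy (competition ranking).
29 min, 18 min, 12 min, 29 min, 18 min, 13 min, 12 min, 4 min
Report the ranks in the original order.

Sorted (ascending): 4, 12, 12, 13, 18, 18, 29, 29
The 2 values of 12 occupy positions 2–3 → each gets rank 2.
The 2 values of 18 occupy positions 5–6 → each gets rank 5.
The 2 values of 29 occupy positions 7–8 → each gets rank 7.

7, 5, 2, 7, 5, 4, 2, 1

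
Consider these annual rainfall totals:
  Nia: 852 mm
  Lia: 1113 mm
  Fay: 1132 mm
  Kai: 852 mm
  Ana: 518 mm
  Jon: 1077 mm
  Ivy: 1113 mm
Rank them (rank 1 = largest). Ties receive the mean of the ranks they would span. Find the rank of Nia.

5.5

Sorted (descending): 1132, 1113, 1113, 1077, 852, 852, 518
The 2 values of 1113 occupy positions 2–3 → average rank (2+3)/2 = 2.5.
The 2 values of 852 occupy positions 5–6 → average rank (5+6)/2 = 5.5.
Nia has value 852 mm → rank 5.5.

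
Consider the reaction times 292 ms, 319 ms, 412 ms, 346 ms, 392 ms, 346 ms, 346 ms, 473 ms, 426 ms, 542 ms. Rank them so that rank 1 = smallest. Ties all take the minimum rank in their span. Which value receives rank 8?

Sorted (ascending): 292, 319, 346, 346, 346, 392, 412, 426, 473, 542
The 3 values of 346 occupy positions 3–5 → each gets rank 3.
Rank 8 → value 426.

426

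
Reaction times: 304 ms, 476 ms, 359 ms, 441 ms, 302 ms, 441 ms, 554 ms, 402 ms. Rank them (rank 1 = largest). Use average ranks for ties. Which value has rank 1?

554

Sorted (descending): 554, 476, 441, 441, 402, 359, 304, 302
The 2 values of 441 occupy positions 3–4 → average rank (3+4)/2 = 3.5.
Rank 1 → value 554.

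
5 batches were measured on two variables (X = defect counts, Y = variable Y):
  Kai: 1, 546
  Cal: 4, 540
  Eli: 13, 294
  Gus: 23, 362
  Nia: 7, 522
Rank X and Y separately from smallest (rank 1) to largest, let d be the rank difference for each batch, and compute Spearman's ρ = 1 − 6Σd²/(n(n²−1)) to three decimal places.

Ranks of variable 1: 1, 2, 4, 5, 3
Ranks of variable 2: 5, 4, 1, 2, 3
d = r₁ − r₂: -4, -2, 3, 3, 0
d²: 16, 4, 9, 9, 0; Σd² = 38
ρ = 1 − 6·38/(5·24) = 1 − 228/120 = -0.900

-0.900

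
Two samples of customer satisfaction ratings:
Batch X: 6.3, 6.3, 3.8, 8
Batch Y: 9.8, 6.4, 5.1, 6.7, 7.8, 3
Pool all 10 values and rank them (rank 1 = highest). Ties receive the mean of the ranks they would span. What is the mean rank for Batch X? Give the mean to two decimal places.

Sorted (descending): 9.8, 8, 7.8, 6.7, 6.4, 6.3, 6.3, 5.1, 3.8, 3
The 2 values of 6.3 occupy positions 6–7 → average rank (6+7)/2 = 6.5.
Batch X values → pooled ranks: 6.3→6.5, 6.3→6.5, 3.8→9, 8→2
Mean rank = (6.5 + 6.5 + 9 + 2) / 4 = 6.00

6.00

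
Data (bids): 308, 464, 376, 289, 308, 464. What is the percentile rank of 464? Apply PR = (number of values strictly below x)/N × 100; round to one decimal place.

66.7

N = 6.
Strictly below 464: 4. Equal to 464: 2.
PR = 4/6 × 100 = 66.7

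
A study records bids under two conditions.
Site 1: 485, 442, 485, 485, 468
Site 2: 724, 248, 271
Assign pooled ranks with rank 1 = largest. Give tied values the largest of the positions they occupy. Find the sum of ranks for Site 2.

Sorted (descending): 724, 485, 485, 485, 468, 442, 271, 248
The 3 values of 485 occupy positions 2–4 → each gets rank 4.
Site 2 values → pooled ranks: 724→1, 248→8, 271→7
Rank sum = 1 + 8 + 7 = 16

16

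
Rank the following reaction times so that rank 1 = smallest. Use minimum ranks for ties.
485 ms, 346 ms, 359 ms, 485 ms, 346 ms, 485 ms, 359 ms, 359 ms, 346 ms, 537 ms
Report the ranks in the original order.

7, 1, 4, 7, 1, 7, 4, 4, 1, 10

Sorted (ascending): 346, 346, 346, 359, 359, 359, 485, 485, 485, 537
The 3 values of 346 occupy positions 1–3 → each gets rank 1.
The 3 values of 359 occupy positions 4–6 → each gets rank 4.
The 3 values of 485 occupy positions 7–9 → each gets rank 7.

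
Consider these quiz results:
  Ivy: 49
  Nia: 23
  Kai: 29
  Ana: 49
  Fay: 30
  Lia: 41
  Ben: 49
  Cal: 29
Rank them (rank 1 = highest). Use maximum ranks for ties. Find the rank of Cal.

7

Sorted (descending): 49, 49, 49, 41, 30, 29, 29, 23
The 3 values of 49 occupy positions 1–3 → each gets rank 3.
The 2 values of 29 occupy positions 6–7 → each gets rank 7.
Cal has value 29 → rank 7.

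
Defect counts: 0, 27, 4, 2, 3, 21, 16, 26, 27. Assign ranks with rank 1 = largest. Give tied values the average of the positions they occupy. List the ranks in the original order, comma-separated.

Sorted (descending): 27, 27, 26, 21, 16, 4, 3, 2, 0
The 2 values of 27 occupy positions 1–2 → average rank (1+2)/2 = 1.5.

9, 1.5, 6, 8, 7, 4, 5, 3, 1.5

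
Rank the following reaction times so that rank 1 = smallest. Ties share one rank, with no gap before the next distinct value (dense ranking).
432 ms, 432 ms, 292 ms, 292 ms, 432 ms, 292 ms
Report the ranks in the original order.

Sorted (ascending): 292, 292, 292, 432, 432, 432
The 3 values of 292 share dense rank 1.
The 3 values of 432 share dense rank 2.

2, 2, 1, 1, 2, 1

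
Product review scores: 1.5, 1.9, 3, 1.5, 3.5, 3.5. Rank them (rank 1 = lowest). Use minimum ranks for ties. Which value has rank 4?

Sorted (ascending): 1.5, 1.5, 1.9, 3, 3.5, 3.5
The 2 values of 1.5 occupy positions 1–2 → each gets rank 1.
The 2 values of 3.5 occupy positions 5–6 → each gets rank 5.
Rank 4 → value 3.

3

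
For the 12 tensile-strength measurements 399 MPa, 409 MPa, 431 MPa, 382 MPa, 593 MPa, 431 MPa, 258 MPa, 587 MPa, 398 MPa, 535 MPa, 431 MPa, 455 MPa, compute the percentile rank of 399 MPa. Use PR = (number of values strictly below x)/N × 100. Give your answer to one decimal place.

25.0

N = 12.
Strictly below 399: 3. Equal to 399: 1.
PR = 3/12 × 100 = 25.0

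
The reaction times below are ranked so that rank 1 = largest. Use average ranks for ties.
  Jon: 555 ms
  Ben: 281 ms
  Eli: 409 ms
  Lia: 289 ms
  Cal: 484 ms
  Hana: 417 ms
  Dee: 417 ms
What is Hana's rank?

3.5

Sorted (descending): 555, 484, 417, 417, 409, 289, 281
The 2 values of 417 occupy positions 3–4 → average rank (3+4)/2 = 3.5.
Hana has value 417 ms → rank 3.5.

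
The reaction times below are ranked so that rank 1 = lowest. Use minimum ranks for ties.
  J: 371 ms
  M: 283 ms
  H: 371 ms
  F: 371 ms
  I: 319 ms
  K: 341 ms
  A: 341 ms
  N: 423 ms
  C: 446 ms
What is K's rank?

Sorted (ascending): 283, 319, 341, 341, 371, 371, 371, 423, 446
The 2 values of 341 occupy positions 3–4 → each gets rank 3.
The 3 values of 371 occupy positions 5–7 → each gets rank 5.
K has value 341 ms → rank 3.

3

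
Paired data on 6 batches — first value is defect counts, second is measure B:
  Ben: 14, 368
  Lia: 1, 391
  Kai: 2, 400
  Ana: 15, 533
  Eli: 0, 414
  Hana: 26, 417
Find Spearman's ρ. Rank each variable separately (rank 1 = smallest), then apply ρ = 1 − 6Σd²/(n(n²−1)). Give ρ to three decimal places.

Ranks of variable 1: 4, 2, 3, 5, 1, 6
Ranks of variable 2: 1, 2, 3, 6, 4, 5
d = r₁ − r₂: 3, 0, 0, -1, -3, 1
d²: 9, 0, 0, 1, 9, 1; Σd² = 20
ρ = 1 − 6·20/(6·35) = 1 − 120/210 = 0.429

0.429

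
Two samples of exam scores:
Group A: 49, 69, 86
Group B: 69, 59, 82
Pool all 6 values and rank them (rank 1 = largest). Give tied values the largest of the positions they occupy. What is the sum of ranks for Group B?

Sorted (descending): 86, 82, 69, 69, 59, 49
The 2 values of 69 occupy positions 3–4 → each gets rank 4.
Group B values → pooled ranks: 69→4, 59→5, 82→2
Rank sum = 4 + 5 + 2 = 11

11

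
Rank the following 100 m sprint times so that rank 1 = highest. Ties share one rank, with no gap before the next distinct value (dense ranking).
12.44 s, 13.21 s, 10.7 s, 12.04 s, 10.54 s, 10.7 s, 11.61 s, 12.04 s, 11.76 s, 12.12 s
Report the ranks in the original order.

Sorted (descending): 13.21, 12.44, 12.12, 12.04, 12.04, 11.76, 11.61, 10.7, 10.7, 10.54
The 2 values of 12.04 share dense rank 4.
The 2 values of 10.7 share dense rank 7.
Remaining distinct values take the next consecutive integers.

2, 1, 7, 4, 8, 7, 6, 4, 5, 3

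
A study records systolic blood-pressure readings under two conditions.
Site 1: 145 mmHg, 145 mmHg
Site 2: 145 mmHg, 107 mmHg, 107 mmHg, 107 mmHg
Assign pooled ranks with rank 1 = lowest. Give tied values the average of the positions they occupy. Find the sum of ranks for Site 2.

11

Sorted (ascending): 107, 107, 107, 145, 145, 145
The 3 values of 107 occupy positions 1–3 → average rank 2.
The 3 values of 145 occupy positions 4–6 → average rank 5.
Site 2 values → pooled ranks: 145→5, 107→2, 107→2, 107→2
Rank sum = 5 + 2 + 2 + 2 = 11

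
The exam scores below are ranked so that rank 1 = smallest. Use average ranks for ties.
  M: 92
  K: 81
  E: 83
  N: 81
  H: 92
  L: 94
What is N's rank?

1.5

Sorted (ascending): 81, 81, 83, 92, 92, 94
The 2 values of 81 occupy positions 1–2 → average rank (1+2)/2 = 1.5.
The 2 values of 92 occupy positions 4–5 → average rank (4+5)/2 = 4.5.
N has value 81 → rank 1.5.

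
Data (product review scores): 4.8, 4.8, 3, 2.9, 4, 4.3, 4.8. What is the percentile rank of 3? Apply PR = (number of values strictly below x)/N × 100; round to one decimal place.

14.3

N = 7.
Strictly below 3: 1. Equal to 3: 1.
PR = 1/7 × 100 = 14.3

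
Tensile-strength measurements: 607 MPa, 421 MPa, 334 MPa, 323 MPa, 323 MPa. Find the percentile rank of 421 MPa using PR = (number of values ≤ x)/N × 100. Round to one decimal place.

80.0

N = 5.
Strictly below 421: 3. Equal to 421: 1.
PR = 4/5 × 100 = 80.0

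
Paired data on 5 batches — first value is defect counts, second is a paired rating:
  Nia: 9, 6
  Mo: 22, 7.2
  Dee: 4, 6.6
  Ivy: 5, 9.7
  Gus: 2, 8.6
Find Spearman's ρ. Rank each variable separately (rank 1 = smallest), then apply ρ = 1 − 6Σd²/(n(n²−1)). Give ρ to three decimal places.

Ranks of variable 1: 4, 5, 2, 3, 1
Ranks of variable 2: 1, 3, 2, 5, 4
d = r₁ − r₂: 3, 2, 0, -2, -3
d²: 9, 4, 0, 4, 9; Σd² = 26
ρ = 1 − 6·26/(5·24) = 1 − 156/120 = -0.300

-0.300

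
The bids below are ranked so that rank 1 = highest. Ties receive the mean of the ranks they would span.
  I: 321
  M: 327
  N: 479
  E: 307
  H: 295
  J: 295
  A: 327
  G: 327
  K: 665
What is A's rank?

Sorted (descending): 665, 479, 327, 327, 327, 321, 307, 295, 295
The 3 values of 327 occupy positions 3–5 → average rank 4.
The 2 values of 295 occupy positions 8–9 → average rank (8+9)/2 = 8.5.
A has value 327 → rank 4.

4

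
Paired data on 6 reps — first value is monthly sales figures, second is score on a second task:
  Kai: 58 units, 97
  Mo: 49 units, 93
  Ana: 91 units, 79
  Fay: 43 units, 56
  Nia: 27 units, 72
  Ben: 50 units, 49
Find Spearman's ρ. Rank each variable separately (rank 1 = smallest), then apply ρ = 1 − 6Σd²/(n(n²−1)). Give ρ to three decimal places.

0.371

Ranks of variable 1: 5, 3, 6, 2, 1, 4
Ranks of variable 2: 6, 5, 4, 2, 3, 1
d = r₁ − r₂: -1, -2, 2, 0, -2, 3
d²: 1, 4, 4, 0, 4, 9; Σd² = 22
ρ = 1 − 6·22/(6·35) = 1 − 132/210 = 0.371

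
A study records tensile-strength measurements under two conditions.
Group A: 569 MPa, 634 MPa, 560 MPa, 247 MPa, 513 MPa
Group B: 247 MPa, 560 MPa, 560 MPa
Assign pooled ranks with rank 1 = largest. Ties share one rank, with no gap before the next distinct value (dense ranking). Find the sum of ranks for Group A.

Sorted (descending): 634, 569, 560, 560, 560, 513, 247, 247
The 3 values of 560 share dense rank 3.
The 2 values of 247 share dense rank 5.
Remaining distinct values take the next consecutive integers.
Group A values → pooled ranks: 569→2, 634→1, 560→3, 247→5, 513→4
Rank sum = 2 + 1 + 3 + 5 + 4 = 15

15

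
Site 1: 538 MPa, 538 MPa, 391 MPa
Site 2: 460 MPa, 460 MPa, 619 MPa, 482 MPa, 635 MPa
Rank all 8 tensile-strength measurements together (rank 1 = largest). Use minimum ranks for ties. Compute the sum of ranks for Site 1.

14

Sorted (descending): 635, 619, 538, 538, 482, 460, 460, 391
The 2 values of 538 occupy positions 3–4 → each gets rank 3.
The 2 values of 460 occupy positions 6–7 → each gets rank 6.
Site 1 values → pooled ranks: 538→3, 538→3, 391→8
Rank sum = 3 + 3 + 8 = 14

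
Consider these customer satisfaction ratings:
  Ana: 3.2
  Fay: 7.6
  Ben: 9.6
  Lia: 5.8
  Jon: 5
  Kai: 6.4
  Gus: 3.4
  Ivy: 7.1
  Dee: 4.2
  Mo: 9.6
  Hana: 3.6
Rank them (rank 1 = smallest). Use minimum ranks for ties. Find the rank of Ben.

10

Sorted (ascending): 3.2, 3.4, 3.6, 4.2, 5, 5.8, 6.4, 7.1, 7.6, 9.6, 9.6
The 2 values of 9.6 occupy positions 10–11 → each gets rank 10.
Ben has value 9.6 → rank 10.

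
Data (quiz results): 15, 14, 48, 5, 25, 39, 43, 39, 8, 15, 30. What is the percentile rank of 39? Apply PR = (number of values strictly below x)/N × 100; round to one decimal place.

63.6

N = 11.
Strictly below 39: 7. Equal to 39: 2.
PR = 7/11 × 100 = 63.6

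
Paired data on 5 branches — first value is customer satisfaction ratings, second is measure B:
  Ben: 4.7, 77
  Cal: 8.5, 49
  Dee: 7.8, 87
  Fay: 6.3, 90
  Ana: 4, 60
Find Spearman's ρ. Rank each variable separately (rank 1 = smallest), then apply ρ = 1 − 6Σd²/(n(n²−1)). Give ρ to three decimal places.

Ranks of variable 1: 2, 5, 4, 3, 1
Ranks of variable 2: 3, 1, 4, 5, 2
d = r₁ − r₂: -1, 4, 0, -2, -1
d²: 1, 16, 0, 4, 1; Σd² = 22
ρ = 1 − 6·22/(5·24) = 1 − 132/120 = -0.100

-0.100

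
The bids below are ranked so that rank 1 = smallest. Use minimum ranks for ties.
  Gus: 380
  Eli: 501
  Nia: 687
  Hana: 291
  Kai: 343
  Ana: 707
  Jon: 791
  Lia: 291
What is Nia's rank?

6

Sorted (ascending): 291, 291, 343, 380, 501, 687, 707, 791
The 2 values of 291 occupy positions 1–2 → each gets rank 1.
Nia has value 687 → rank 6.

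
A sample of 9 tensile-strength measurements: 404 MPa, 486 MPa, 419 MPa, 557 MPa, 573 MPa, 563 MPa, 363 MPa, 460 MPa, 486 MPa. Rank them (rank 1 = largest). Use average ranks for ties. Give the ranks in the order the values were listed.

8, 4.5, 7, 3, 1, 2, 9, 6, 4.5

Sorted (descending): 573, 563, 557, 486, 486, 460, 419, 404, 363
The 2 values of 486 occupy positions 4–5 → average rank (4+5)/2 = 4.5.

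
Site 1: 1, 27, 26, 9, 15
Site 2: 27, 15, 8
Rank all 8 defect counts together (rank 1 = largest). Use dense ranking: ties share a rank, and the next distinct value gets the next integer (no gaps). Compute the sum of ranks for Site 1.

16

Sorted (descending): 27, 27, 26, 15, 15, 9, 8, 1
The 2 values of 27 share dense rank 1.
The 2 values of 15 share dense rank 3.
Remaining distinct values take the next consecutive integers.
Site 1 values → pooled ranks: 1→6, 27→1, 26→2, 9→4, 15→3
Rank sum = 6 + 1 + 2 + 4 + 3 = 16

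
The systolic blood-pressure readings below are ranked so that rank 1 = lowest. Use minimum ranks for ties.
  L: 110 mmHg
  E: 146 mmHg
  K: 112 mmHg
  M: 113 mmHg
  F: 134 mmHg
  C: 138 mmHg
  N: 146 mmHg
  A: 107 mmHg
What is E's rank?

7

Sorted (ascending): 107, 110, 112, 113, 134, 138, 146, 146
The 2 values of 146 occupy positions 7–8 → each gets rank 7.
E has value 146 mmHg → rank 7.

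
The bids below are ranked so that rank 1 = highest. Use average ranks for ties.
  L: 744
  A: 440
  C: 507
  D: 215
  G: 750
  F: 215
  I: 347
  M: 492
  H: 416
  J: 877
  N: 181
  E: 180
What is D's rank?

9.5

Sorted (descending): 877, 750, 744, 507, 492, 440, 416, 347, 215, 215, 181, 180
The 2 values of 215 occupy positions 9–10 → average rank (9+10)/2 = 9.5.
D has value 215 → rank 9.5.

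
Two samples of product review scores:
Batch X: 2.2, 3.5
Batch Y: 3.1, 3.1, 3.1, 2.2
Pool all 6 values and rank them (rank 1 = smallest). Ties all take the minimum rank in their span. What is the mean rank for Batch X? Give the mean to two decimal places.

3.50

Sorted (ascending): 2.2, 2.2, 3.1, 3.1, 3.1, 3.5
The 2 values of 2.2 occupy positions 1–2 → each gets rank 1.
The 3 values of 3.1 occupy positions 3–5 → each gets rank 3.
Batch X values → pooled ranks: 2.2→1, 3.5→6
Mean rank = (1 + 6) / 2 = 3.50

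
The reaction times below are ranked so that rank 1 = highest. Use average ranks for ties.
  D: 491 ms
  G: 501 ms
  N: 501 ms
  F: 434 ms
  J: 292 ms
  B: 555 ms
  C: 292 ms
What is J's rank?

Sorted (descending): 555, 501, 501, 491, 434, 292, 292
The 2 values of 501 occupy positions 2–3 → average rank (2+3)/2 = 2.5.
The 2 values of 292 occupy positions 6–7 → average rank (6+7)/2 = 6.5.
J has value 292 ms → rank 6.5.

6.5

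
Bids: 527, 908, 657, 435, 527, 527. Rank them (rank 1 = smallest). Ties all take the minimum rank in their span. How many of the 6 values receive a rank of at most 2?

Sorted (ascending): 435, 527, 527, 527, 657, 908
The 3 values of 527 occupy positions 2–4 → each gets rank 2.
Ranks ≤ 2: {1, 2, 2, 2} → 4 values.

4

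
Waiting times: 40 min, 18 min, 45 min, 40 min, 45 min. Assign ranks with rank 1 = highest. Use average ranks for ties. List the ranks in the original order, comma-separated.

3.5, 5, 1.5, 3.5, 1.5

Sorted (descending): 45, 45, 40, 40, 18
The 2 values of 45 occupy positions 1–2 → average rank (1+2)/2 = 1.5.
The 2 values of 40 occupy positions 3–4 → average rank (3+4)/2 = 3.5.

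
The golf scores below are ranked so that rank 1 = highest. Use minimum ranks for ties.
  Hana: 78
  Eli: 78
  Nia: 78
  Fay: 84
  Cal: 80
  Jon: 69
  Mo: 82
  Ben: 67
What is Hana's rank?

Sorted (descending): 84, 82, 80, 78, 78, 78, 69, 67
The 3 values of 78 occupy positions 4–6 → each gets rank 4.
Hana has value 78 → rank 4.

4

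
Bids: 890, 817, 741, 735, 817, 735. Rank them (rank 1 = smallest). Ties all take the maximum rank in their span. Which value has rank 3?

741

Sorted (ascending): 735, 735, 741, 817, 817, 890
The 2 values of 735 occupy positions 1–2 → each gets rank 2.
The 2 values of 817 occupy positions 4–5 → each gets rank 5.
Rank 3 → value 741.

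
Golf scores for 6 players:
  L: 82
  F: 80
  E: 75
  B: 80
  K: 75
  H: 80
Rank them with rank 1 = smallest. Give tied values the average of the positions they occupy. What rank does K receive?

Sorted (ascending): 75, 75, 80, 80, 80, 82
The 2 values of 75 occupy positions 1–2 → average rank (1+2)/2 = 1.5.
The 3 values of 80 occupy positions 3–5 → average rank 4.
K has value 75 → rank 1.5.

1.5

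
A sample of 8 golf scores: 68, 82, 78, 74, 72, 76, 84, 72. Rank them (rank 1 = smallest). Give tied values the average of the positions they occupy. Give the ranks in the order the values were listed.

1, 7, 6, 4, 2.5, 5, 8, 2.5

Sorted (ascending): 68, 72, 72, 74, 76, 78, 82, 84
The 2 values of 72 occupy positions 2–3 → average rank (2+3)/2 = 2.5.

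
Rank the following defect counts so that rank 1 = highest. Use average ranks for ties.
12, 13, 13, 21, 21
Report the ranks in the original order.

Sorted (descending): 21, 21, 13, 13, 12
The 2 values of 21 occupy positions 1–2 → average rank (1+2)/2 = 1.5.
The 2 values of 13 occupy positions 3–4 → average rank (3+4)/2 = 3.5.

5, 3.5, 3.5, 1.5, 1.5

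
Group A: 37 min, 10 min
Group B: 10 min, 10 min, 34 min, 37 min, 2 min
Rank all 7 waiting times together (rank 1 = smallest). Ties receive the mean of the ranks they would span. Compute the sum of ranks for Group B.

18.5

Sorted (ascending): 2, 10, 10, 10, 34, 37, 37
The 3 values of 10 occupy positions 2–4 → average rank 3.
The 2 values of 37 occupy positions 6–7 → average rank (6+7)/2 = 6.5.
Group B values → pooled ranks: 10→3, 10→3, 34→5, 37→6.5, 2→1
Rank sum = 3 + 3 + 5 + 6.5 + 1 = 18.5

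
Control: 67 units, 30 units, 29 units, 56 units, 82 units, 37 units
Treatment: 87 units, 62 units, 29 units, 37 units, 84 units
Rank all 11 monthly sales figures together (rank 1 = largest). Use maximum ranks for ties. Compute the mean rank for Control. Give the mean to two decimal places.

Sorted (descending): 87, 84, 82, 67, 62, 56, 37, 37, 30, 29, 29
The 2 values of 37 occupy positions 7–8 → each gets rank 8.
The 2 values of 29 occupy positions 10–11 → each gets rank 11.
Control values → pooled ranks: 67→4, 30→9, 29→11, 56→6, 82→3, 37→8
Mean rank = (4 + 9 + 11 + 6 + 3 + 8) / 6 = 6.83

6.83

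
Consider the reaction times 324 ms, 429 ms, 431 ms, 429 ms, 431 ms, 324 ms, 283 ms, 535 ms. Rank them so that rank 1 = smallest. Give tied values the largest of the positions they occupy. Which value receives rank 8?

Sorted (ascending): 283, 324, 324, 429, 429, 431, 431, 535
The 2 values of 324 occupy positions 2–3 → each gets rank 3.
The 2 values of 429 occupy positions 4–5 → each gets rank 5.
The 2 values of 431 occupy positions 6–7 → each gets rank 7.
Rank 8 → value 535.

535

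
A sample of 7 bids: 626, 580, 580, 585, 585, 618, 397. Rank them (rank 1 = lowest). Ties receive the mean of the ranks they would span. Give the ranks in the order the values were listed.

7, 2.5, 2.5, 4.5, 4.5, 6, 1

Sorted (ascending): 397, 580, 580, 585, 585, 618, 626
The 2 values of 580 occupy positions 2–3 → average rank (2+3)/2 = 2.5.
The 2 values of 585 occupy positions 4–5 → average rank (4+5)/2 = 4.5.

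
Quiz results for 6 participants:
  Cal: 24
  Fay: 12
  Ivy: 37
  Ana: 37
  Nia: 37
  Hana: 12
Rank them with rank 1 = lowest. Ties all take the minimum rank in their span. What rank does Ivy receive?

Sorted (ascending): 12, 12, 24, 37, 37, 37
The 2 values of 12 occupy positions 1–2 → each gets rank 1.
The 3 values of 37 occupy positions 4–6 → each gets rank 4.
Ivy has value 37 → rank 4.

4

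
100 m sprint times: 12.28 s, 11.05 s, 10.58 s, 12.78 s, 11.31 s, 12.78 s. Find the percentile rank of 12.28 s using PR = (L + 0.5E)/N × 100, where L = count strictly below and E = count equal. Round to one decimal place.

58.3

N = 6.
Strictly below 12.28: 3. Equal to 12.28: 1.
PR = (3 + 0.5·1)/6 × 100 = 58.3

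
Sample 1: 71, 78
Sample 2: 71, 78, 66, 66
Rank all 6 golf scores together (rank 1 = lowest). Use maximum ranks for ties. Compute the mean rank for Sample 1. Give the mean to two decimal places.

Sorted (ascending): 66, 66, 71, 71, 78, 78
The 2 values of 66 occupy positions 1–2 → each gets rank 2.
The 2 values of 71 occupy positions 3–4 → each gets rank 4.
The 2 values of 78 occupy positions 5–6 → each gets rank 6.
Sample 1 values → pooled ranks: 71→4, 78→6
Mean rank = (4 + 6) / 2 = 5.00

5.00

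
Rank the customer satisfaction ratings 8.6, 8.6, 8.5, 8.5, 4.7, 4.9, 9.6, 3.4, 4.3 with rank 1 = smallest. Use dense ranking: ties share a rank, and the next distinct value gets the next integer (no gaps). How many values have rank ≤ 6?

8

Sorted (ascending): 3.4, 4.3, 4.7, 4.9, 8.5, 8.5, 8.6, 8.6, 9.6
The 2 values of 8.5 share dense rank 5.
The 2 values of 8.6 share dense rank 6.
Remaining distinct values take the next consecutive integers.
Ranks ≤ 6: {1, 2, 3, 4, 5, 5, 6, 6} → 8 values.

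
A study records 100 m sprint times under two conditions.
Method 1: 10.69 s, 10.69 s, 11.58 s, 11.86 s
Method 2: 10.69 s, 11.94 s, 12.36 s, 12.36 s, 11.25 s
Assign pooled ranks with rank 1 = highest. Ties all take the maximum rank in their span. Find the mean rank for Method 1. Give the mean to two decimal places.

Sorted (descending): 12.36, 12.36, 11.94, 11.86, 11.58, 11.25, 10.69, 10.69, 10.69
The 2 values of 12.36 occupy positions 1–2 → each gets rank 2.
The 3 values of 10.69 occupy positions 7–9 → each gets rank 9.
Method 1 values → pooled ranks: 10.69→9, 10.69→9, 11.58→5, 11.86→4
Mean rank = (9 + 9 + 5 + 4) / 4 = 6.75

6.75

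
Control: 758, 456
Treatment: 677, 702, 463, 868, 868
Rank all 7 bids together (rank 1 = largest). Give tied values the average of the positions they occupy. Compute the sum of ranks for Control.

10

Sorted (descending): 868, 868, 758, 702, 677, 463, 456
The 2 values of 868 occupy positions 1–2 → average rank (1+2)/2 = 1.5.
Control values → pooled ranks: 758→3, 456→7
Rank sum = 3 + 7 = 10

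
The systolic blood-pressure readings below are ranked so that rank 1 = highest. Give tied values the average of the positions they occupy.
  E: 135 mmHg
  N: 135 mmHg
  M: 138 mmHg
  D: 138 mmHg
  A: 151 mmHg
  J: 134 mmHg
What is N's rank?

Sorted (descending): 151, 138, 138, 135, 135, 134
The 2 values of 138 occupy positions 2–3 → average rank (2+3)/2 = 2.5.
The 2 values of 135 occupy positions 4–5 → average rank (4+5)/2 = 4.5.
N has value 135 mmHg → rank 4.5.

4.5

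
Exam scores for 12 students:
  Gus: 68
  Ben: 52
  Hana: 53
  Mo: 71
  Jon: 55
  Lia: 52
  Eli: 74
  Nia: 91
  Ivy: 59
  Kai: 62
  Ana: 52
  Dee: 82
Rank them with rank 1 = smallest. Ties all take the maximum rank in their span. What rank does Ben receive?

Sorted (ascending): 52, 52, 52, 53, 55, 59, 62, 68, 71, 74, 82, 91
The 3 values of 52 occupy positions 1–3 → each gets rank 3.
Ben has value 52 → rank 3.

3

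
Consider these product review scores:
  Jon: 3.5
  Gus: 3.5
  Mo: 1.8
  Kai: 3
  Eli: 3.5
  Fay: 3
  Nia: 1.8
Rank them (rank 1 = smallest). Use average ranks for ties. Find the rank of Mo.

Sorted (ascending): 1.8, 1.8, 3, 3, 3.5, 3.5, 3.5
The 2 values of 1.8 occupy positions 1–2 → average rank (1+2)/2 = 1.5.
The 2 values of 3 occupy positions 3–4 → average rank (3+4)/2 = 3.5.
The 3 values of 3.5 occupy positions 5–7 → average rank 6.
Mo has value 1.8 → rank 1.5.

1.5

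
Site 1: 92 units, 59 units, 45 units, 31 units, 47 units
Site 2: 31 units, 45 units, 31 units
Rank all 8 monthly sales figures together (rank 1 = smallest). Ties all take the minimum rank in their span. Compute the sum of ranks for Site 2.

6

Sorted (ascending): 31, 31, 31, 45, 45, 47, 59, 92
The 3 values of 31 occupy positions 1–3 → each gets rank 1.
The 2 values of 45 occupy positions 4–5 → each gets rank 4.
Site 2 values → pooled ranks: 31→1, 45→4, 31→1
Rank sum = 1 + 4 + 1 = 6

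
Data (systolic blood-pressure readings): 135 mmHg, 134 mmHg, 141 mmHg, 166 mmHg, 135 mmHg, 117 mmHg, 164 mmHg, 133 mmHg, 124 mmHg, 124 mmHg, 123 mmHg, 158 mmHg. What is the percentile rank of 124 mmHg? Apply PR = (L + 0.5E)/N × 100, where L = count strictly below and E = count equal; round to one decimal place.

N = 12.
Strictly below 124: 2. Equal to 124: 2.
PR = (2 + 0.5·2)/12 × 100 = 25.0

25.0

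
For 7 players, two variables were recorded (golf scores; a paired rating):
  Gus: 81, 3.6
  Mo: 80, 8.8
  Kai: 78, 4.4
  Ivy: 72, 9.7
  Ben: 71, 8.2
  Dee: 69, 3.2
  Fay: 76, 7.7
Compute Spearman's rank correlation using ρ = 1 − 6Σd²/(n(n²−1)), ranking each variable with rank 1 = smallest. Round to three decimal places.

0.036

Ranks of variable 1: 7, 6, 5, 3, 2, 1, 4
Ranks of variable 2: 2, 6, 3, 7, 5, 1, 4
d = r₁ − r₂: 5, 0, 2, -4, -3, 0, 0
d²: 25, 0, 4, 16, 9, 0, 0; Σd² = 54
ρ = 1 − 6·54/(7·48) = 1 − 324/336 = 0.036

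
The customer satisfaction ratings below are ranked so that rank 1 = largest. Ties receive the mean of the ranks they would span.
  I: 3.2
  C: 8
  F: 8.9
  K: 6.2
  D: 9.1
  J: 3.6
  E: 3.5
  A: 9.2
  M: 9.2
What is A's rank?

1.5

Sorted (descending): 9.2, 9.2, 9.1, 8.9, 8, 6.2, 3.6, 3.5, 3.2
The 2 values of 9.2 occupy positions 1–2 → average rank (1+2)/2 = 1.5.
A has value 9.2 → rank 1.5.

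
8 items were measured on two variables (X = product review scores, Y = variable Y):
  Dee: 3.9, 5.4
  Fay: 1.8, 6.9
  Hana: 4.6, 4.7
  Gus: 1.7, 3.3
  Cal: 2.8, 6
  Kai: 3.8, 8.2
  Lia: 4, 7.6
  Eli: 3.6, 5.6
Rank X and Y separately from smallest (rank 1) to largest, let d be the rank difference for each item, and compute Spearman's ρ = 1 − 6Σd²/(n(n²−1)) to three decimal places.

0.119

Ranks of variable 1: 6, 2, 8, 1, 3, 5, 7, 4
Ranks of variable 2: 3, 6, 2, 1, 5, 8, 7, 4
d = r₁ − r₂: 3, -4, 6, 0, -2, -3, 0, 0
d²: 9, 16, 36, 0, 4, 9, 0, 0; Σd² = 74
ρ = 1 − 6·74/(8·63) = 1 − 444/504 = 0.119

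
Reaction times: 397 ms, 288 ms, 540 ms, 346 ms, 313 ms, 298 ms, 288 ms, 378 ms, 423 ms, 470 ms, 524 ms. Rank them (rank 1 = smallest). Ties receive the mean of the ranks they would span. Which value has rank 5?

Sorted (ascending): 288, 288, 298, 313, 346, 378, 397, 423, 470, 524, 540
The 2 values of 288 occupy positions 1–2 → average rank (1+2)/2 = 1.5.
Rank 5 → value 346.

346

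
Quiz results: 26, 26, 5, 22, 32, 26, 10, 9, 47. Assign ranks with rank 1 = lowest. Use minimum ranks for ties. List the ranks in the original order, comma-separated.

Sorted (ascending): 5, 9, 10, 22, 26, 26, 26, 32, 47
The 3 values of 26 occupy positions 5–7 → each gets rank 5.

5, 5, 1, 4, 8, 5, 3, 2, 9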